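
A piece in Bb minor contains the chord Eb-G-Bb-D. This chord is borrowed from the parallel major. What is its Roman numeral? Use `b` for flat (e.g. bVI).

IVmaj7

The root Eb is the diatonic 4th degree of Bb minor; the borrowing shows in the chord quality. Eb–G–Bb–D is a major-seventh chord — the form found in Bb major, not the diatonic iv (Ebm). Borrowed into Bb minor it is written IVmaj7.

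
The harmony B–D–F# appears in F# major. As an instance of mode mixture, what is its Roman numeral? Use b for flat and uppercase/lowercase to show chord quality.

iv

B is scale degree 4 in F# major. The diatonic chord on degree 4 would be B (IV), but B–D–F# is the minor chord from F# minor. As a borrowed chord it is labeled iv.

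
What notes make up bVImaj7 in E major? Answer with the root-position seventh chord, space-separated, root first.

C E G B

bVImaj7 is built on the lowered scale degree 6. In E major degree 6 is C#; lowered it becomes C. In E minor the chord on C is C–E–G–B.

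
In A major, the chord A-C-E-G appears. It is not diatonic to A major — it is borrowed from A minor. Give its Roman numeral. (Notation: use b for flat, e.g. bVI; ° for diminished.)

i7

The root A is the diatonic 1st degree of A major; the borrowing shows in the chord quality. Diatonically A major has A (I) on that degree; A–C–E–G is instead the minor-seventh chord native to A minor, so it takes the label i7.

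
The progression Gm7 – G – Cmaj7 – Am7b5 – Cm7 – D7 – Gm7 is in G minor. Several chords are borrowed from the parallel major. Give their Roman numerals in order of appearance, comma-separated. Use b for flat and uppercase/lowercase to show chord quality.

I, IVmaj7

In G minor (with V from harmonic minor) the diatonic chords are Gm, Adim, Bb, Cm, D, Eb, F. Gm7, Am7b5, Cm7 and D7 are all diatonic. G (G–B–D) is not: scale degree 1 in G minor carries Gm (i). In G major the chord on that degree is G, so here it functions as I, borrowed from the parallel major. But Cmaj7 (C–E–G–B) is foreign: the diatonic iv on degree 4 is Cm, whereas Cmaj7 comes from G major. It is labeled IVmaj7.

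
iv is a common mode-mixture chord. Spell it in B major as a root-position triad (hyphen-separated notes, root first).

E-G-B

The root, E, is scale degree 4 — the same note in B major and B minor; only the chord quality changes. Building the minor chord from the parallel minor on E: E–G–B.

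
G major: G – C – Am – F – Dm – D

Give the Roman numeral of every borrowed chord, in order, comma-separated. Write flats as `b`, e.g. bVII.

In G major the diatonic chords are G, Am, Bm, C, D, Em, F#dim. Of the given chords, G, C, Am and D are diatonic. But F (F–A–C) is foreign: the diatonic vii° on degree 7 is F#dim, whereas F comes from G minor. It is labeled bVII. But Dm (D–F–A) is foreign: the diatonic V on degree 5 is D, whereas Dm comes from G minor. It is labeled v.

bVII, v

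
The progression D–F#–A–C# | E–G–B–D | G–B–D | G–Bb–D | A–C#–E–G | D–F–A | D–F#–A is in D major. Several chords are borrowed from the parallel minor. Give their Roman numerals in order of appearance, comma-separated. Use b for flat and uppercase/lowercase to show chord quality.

iv, i

In D major the diatonic chords are D, Em, F#m, G, A, Bm, C#dim. D–F#–A–C# = Dmaj7, E–G–B–D = Em7, G–B–D = G, A–C#–E–G = A7 and D–F#–A = D are all diatonic. G–Bb–D doesn't fit — on degree 4 D major would have G (IV). Gm is the degree-4 chord of D minor, so it is the borrowed iv. D–F–A doesn't fit — on degree 1 D major would have D (I). Dm is the degree-1 chord of D minor, so it is the borrowed i.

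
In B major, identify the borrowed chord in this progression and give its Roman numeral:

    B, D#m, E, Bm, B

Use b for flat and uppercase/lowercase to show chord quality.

B major has the diatonic set B, C#m, D#m, E, F#, G#m, A#dim. Of the given chords, B, D#m and E are diatonic. Bm (B–D–F#) doesn't fit — on degree 1 B major would have B (I). Bm is the degree-1 chord of B minor, so it is the borrowed i.

i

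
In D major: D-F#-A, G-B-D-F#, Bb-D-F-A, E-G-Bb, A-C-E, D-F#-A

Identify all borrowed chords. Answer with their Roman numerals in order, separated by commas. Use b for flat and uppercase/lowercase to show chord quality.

In D major the diatonic chords are D, Em, F#m, G, A, Bm, C#dim. D–F#–A = D and G–B–D–F# = Gmaj7 are both diatonic. Bb–D–F–A doesn't fit — on degree 6 D major would have Bm (vi). Bbmaj7 is the degree-6 chord of D minor, so it is the borrowed bVImaj7. E–G–Bb is not: scale degree 2 in D major carries Em (ii). In D minor the chord on that degree is Edim, so here it functions as ii°, borrowed from the parallel minor. A–C–E doesn't fit — on degree 5 D major would have A (V). Am is the degree-5 chord of D minor, so it is the borrowed v.

bVImaj7, ii°, v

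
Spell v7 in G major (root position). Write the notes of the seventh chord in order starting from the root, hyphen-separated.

The root, D, is scale degree 5 — the same note in G major and G minor; only the chord quality changes. In G minor the chord on D is D–F–A–C.

D-F-A-C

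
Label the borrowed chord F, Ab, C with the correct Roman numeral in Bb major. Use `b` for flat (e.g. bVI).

v

The root F is the diatonic 5th degree of Bb major; the borrowing shows in the chord quality. The diatonic chord on degree 5 would be F (V), but F–Ab–C is the minor chord from Bb minor. As a borrowed chord it is labeled v.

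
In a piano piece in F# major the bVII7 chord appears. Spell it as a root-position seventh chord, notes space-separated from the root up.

bVII7 is built on the lowered scale degree 7. In F# major degree 7 is E#; lowered it becomes E. In F# minor the chord on E is E–G#–B–D.

E G# B D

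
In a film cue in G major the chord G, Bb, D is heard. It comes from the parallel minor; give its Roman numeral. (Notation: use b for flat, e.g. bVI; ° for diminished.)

i

G is scale degree 1 in G major. The diatonic chord on degree 1 would be G (I), but G–Bb–D is the minor chord from G minor. As a borrowed chord it is labeled i.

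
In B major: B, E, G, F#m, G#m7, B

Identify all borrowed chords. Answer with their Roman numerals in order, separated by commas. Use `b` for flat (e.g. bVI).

In B major the diatonic chords are B, C#m, D#m, E, F#, G#m, A#dim. Of the given chords, B, E and G#m7 are diatonic. G (G–B–D) is not: scale degree 6 in B major carries G#m (vi). In B minor the chord on that degree is G, so here it functions as bVI, borrowed from the parallel minor. F#m (F#–A–C#) doesn't fit — on degree 5 B major would have F# (V). F#m is the degree-5 chord of B minor, so it is the borrowed v.

bVI, v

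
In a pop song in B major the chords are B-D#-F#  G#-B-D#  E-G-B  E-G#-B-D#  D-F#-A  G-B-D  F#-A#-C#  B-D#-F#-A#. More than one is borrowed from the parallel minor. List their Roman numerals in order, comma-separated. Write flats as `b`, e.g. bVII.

iv, bIII, bVI

In B major the diatonic chords are B, C#m, D#m, E, F#, G#m, A#dim. B–D#–F# = B, G#–B–D# = G#m, E–G#–B–D# = Emaj7, F#–A#–C# = F# and B–D#–F#–A# = Bmaj7 all belong to that set. E–G–B doesn't fit — on degree 4 B major would have E (IV). Em is the degree-4 chord of B minor, so it is the borrowed iv. D–F#–A doesn't fit — on degree 3 B major would have D#m (iii). D is the degree-3 chord of B minor, so it is the borrowed bIII. G–B–D doesn't fit — on degree 6 B major would have G#m (vi). G is the degree-6 chord of B minor, so it is the borrowed bVI.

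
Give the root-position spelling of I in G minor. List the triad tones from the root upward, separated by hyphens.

G-B-D

I is built on scale degree 1, which is G in both G minor and its parallel. In G major the chord on G is G–B–D.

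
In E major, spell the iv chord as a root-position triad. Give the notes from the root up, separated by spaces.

iv is built on scale degree 4, which is A in both E major and its parallel. Building the minor chord from the parallel minor on A: A–C–E.

A C E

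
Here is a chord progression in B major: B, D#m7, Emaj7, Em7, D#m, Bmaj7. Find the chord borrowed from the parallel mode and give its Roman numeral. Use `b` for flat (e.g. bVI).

iv7

B major has the diatonic set B, C#m, D#m, E, F#, G#m, A#dim. B, D#m7, Emaj7, D#m and Bmaj7 are all diatonic. Em7 (E–G–B–D) doesn't fit — on degree 4 B major would have E (IV). Em7 is the degree-4 chord of B minor, so it is the borrowed iv7.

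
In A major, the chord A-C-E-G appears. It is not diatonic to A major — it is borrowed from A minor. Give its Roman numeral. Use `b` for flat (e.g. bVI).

The root A is the diatonic 1st degree of A major; the borrowing shows in the chord quality. Diatonically A major has A (I) on that degree; A–C–E–G is instead the minor-seventh chord native to A minor, so it takes the label i7.

i7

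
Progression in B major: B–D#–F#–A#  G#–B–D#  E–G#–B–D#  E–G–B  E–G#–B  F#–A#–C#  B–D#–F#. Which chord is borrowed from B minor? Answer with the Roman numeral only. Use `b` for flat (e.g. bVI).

In B major the diatonic chords are B, C#m, D#m, E, F#, G#m, A#dim. B–D#–F#–A# = Bmaj7, G#–B–D# = G#m, E–G#–B–D# = Emaj7, E–G#–B = E, F#–A#–C# = F# and B–D#–F# = B all belong to that set. E–G–B doesn't fit — on degree 4 B major would have E (IV). Em is the degree-4 chord of B minor, so it is the borrowed iv.

iv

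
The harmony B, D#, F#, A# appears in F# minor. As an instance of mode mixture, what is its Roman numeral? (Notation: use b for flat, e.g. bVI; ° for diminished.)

IVmaj7

B is scale degree 4 in F# minor. The diatonic chord on degree 4 would be Bm (iv), but B–D#–F#–A# is the major-seventh chord from F# major. As a borrowed chord it is labeled IVmaj7.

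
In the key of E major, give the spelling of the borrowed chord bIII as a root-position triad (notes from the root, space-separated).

bIII is built on the lowered scale degree 3. In E major degree 3 is G#; lowered it becomes G. Stacking thirds in E minor on G gives G–B–D.

G B D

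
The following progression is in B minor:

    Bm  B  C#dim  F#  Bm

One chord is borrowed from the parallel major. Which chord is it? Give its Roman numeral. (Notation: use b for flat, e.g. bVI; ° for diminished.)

I

The diatonic triads in B minor (with V from harmonic minor) are Bm, C#dim, D, Em, F#, G, A. Bm, C#dim and F# all belong to that set. But B (B–D#–F#) is foreign: the diatonic i on degree 1 is Bm, whereas B comes from B major. It is labeled I.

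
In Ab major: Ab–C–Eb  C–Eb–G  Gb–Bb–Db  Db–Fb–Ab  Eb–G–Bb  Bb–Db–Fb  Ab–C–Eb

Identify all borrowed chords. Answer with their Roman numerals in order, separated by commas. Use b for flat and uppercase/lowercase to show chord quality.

Ab major has the diatonic set Ab, Bbm, Cm, Db, Eb, Fm, Gdim. Ab–C–Eb = Ab, C–Eb–G = Cm and Eb–G–Bb = Eb are all diatonic. But Gb–Bb–Db is foreign: the diatonic vii° on degree 7 is Gdim, whereas Gb comes from Ab minor. It is labeled bVII. Db–Fb–Ab doesn't fit — on degree 4 Ab major would have Db (IV). Dbm is the degree-4 chord of Ab minor, so it is the borrowed iv. But Bb–Db–Fb is foreign: the diatonic ii on degree 2 is Bbm, whereas Bbdim comes from Ab minor. It is labeled ii°.

bVII, iv, ii°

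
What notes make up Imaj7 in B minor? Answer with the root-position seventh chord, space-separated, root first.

The root, B, is scale degree 1 — the same note in B minor and B major; only the chord quality changes. Stacking thirds in B major on B gives B–D#–F#–A#.

B D# F# A#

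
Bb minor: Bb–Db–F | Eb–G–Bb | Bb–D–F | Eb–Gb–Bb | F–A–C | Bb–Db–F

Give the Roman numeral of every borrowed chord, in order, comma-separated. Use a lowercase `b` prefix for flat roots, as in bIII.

IV, I

The diatonic triads in Bb minor (with V from harmonic minor) are Bbm, Cdim, Db, Ebm, F, Gb, Ab. Bb–Db–F = Bbm, Eb–Gb–Bb = Ebm and F–A–C = F are all diatonic. Eb–G–Bb doesn't fit — on degree 4 Bb minor would have Ebm (iv). Eb is the degree-4 chord of Bb major, so it is the borrowed IV. Bb–D–F is not: scale degree 1 in Bb minor carries Bbm (i). In Bb major the chord on that degree is Bb, so here it functions as I, borrowed from the parallel major.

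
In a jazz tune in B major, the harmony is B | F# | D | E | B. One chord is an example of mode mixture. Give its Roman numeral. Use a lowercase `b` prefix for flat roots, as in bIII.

bIII

In B major the diatonic chords are B, C#m, D#m, E, F#, G#m, A#dim. B, F# and E all belong to that set. D (D–F#–A) is not: scale degree 3 in B major carries D#m (iii). In B minor the chord on that degree is D, so here it functions as bIII, borrowed from the parallel minor.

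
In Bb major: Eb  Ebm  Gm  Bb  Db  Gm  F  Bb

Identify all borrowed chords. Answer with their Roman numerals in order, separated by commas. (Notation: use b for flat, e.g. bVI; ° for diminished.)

iv, bIII

The diatonic triads in Bb major are Bb, Cm, Dm, Eb, F, Gm, Adim. Eb, Gm, Bb and F all belong to that set. But Ebm (Eb–Gb–Bb) is foreign: the diatonic IV on degree 4 is Eb, whereas Ebm comes from Bb minor. It is labeled iv. Db (Db–F–Ab) is not: scale degree 3 in Bb major carries Dm (iii). In Bb minor the chord on that degree is Db, so here it functions as bIII, borrowed from the parallel minor.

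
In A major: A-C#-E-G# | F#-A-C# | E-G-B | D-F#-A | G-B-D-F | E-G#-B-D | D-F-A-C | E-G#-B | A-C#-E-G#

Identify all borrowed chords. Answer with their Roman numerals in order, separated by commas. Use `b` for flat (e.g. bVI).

v, bVII7, iv7

A major has the diatonic set A, Bm, C#m, D, E, F#m, G#dim. Of the given chords, A–C#–E–G# = Amaj7, F#–A–C# = F#m, D–F#–A = D, E–G#–B–D = E7 and E–G#–B = E are diatonic. E–G–B doesn't fit — on degree 5 A major would have E (V). Em is the degree-5 chord of A minor, so it is the borrowed v. But G–B–D–F is foreign: the diatonic vii° on degree 7 is G#dim, whereas G7 comes from A minor. It is labeled bVII7. D–F–A–C is not: scale degree 4 in A major carries D (IV). In A minor the chord on that degree is Dm7, so here it functions as iv7, borrowed from the parallel minor.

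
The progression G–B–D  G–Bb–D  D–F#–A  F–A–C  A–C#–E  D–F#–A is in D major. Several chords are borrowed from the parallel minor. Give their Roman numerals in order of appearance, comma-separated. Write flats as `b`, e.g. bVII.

iv, bIII

The diatonic triads in D major are D, Em, F#m, G, A, Bm, C#dim. G–B–D = G, D–F#–A = D and A–C#–E = A are all diatonic. G–Bb–D is not: scale degree 4 in D major carries G (IV). In D minor the chord on that degree is Gm, so here it functions as iv, borrowed from the parallel minor. F–A–C doesn't fit — on degree 3 D major would have F#m (iii). F is the degree-3 chord of D minor, so it is the borrowed bIII.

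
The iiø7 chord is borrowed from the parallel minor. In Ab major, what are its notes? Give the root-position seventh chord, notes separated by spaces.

The root, Bb, is scale degree 2 — the same note in Ab major and Ab minor; only the chord quality changes. In Ab minor the chord on Bb is Bb–Db–Fb–Ab.

Bb Db Fb Ab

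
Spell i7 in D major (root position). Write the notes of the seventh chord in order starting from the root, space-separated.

The root, D, is scale degree 1 — the same note in D major and D minor; only the chord quality changes. Building the minor-seventh chord from the parallel minor on D: D–F–A–C.

D F A C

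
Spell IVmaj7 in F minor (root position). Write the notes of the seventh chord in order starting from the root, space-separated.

Bb D F A

IVmaj7 is built on scale degree 4, which is Bb in both F minor and its parallel. Stacking thirds in F major on Bb gives Bb–D–F–A.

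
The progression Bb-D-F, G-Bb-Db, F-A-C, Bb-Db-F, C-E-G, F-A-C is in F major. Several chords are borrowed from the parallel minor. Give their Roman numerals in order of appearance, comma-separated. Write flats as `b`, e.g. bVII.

The diatonic triads in F major are F, Gm, Am, Bb, C, Dm, Edim. Bb–D–F = Bb, F–A–C = F and C–E–G = C are all diatonic. But G–Bb–Db is foreign: the diatonic ii on degree 2 is Gm, whereas Gdim comes from F minor. It is labeled ii°. Bb–Db–F doesn't fit — on degree 4 F major would have Bb (IV). Bbm is the degree-4 chord of F minor, so it is the borrowed iv.

ii°, iv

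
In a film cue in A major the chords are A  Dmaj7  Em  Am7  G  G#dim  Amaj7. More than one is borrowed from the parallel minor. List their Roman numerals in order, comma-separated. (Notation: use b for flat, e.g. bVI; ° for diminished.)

In A major the diatonic chords are A, Bm, C#m, D, E, F#m, G#dim. A, Dmaj7, G#dim and Amaj7 all belong to that set. Em (E–G–B) is not: scale degree 5 in A major carries E (V). In A minor the chord on that degree is Em, so here it functions as v, borrowed from the parallel minor. Am7 (A–C–E–G) doesn't fit — on degree 1 A major would have A (I). Am7 is the degree-1 chord of A minor, so it is the borrowed i7. But G (G–B–D) is foreign: the diatonic vii° on degree 7 is G#dim, whereas G comes from A minor. It is labeled bVII.

v, i7, bVII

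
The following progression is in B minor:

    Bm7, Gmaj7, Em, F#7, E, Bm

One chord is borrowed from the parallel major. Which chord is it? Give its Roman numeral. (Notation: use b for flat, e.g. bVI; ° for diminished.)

B minor has the diatonic set Bm, C#dim, D, Em, F#, G, A (with V from harmonic minor). Bm7, Gmaj7, Em, F#7 and Bm are all diatonic. But E (E–G#–B) is foreign: the diatonic iv on degree 4 is Em, whereas E comes from B major. It is labeled IV.

IV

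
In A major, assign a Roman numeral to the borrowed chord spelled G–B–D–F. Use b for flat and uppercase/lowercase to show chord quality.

bVII7

G is the lowered form of scale degree 7 in A major (the diatonic degree 7 is G#). The diatonic chord on degree 7 would be G#dim (vii°), but G–B–D–F is the dominant-seventh chord from A minor. As a borrowed chord it is labeled bVII7.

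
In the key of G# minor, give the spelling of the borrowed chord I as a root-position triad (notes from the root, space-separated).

G# B# D#

The root, G#, is scale degree 1 — the same note in G# minor and G# major; only the chord quality changes. Building the major chord from the parallel major on G#: G#–B#–D#.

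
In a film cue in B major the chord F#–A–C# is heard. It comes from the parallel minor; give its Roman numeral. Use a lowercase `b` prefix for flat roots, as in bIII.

F# is scale degree 5 in B major. F#–A–C# is a minor chord — the form found in B minor, not the diatonic V (F#). Borrowed into B major it is written v.

v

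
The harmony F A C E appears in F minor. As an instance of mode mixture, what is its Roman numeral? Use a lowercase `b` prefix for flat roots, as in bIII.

Imaj7

The root F is the diatonic 1st degree of F minor; the borrowing shows in the chord quality. Diatonically F minor has Fm (i) on that degree; F–A–C–E is instead the major-seventh chord native to F major, so it takes the label Imaj7.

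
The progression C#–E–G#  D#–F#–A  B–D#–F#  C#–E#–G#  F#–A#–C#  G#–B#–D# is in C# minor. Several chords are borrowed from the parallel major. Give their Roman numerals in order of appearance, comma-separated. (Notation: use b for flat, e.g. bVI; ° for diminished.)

I, IV

In C# minor (with V from harmonic minor) the diatonic chords are C#m, D#dim, E, F#m, G#, A, B. C#–E–G# = C#m, D#–F#–A = D#dim, B–D#–F# = B and G#–B#–D# = G# are all diatonic. But C#–E#–G# is foreign: the diatonic i on degree 1 is C#m, whereas C# comes from C# major. It is labeled I. F#–A#–C# doesn't fit — on degree 4 C# minor would have F#m (iv). F# is the degree-4 chord of C# major, so it is the borrowed IV.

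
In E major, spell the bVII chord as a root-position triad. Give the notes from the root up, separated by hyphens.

D-F#-A

bVII is built on the lowered scale degree 7. In E major degree 7 is D#; lowered it becomes D. Stacking thirds in E minor on D gives D–F#–A.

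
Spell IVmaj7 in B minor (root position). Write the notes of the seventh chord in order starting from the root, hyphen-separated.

E-G#-B-D#

IVmaj7 is built on scale degree 4, which is E in both B minor and its parallel. In B major the chord on E is E–G#–B–D#.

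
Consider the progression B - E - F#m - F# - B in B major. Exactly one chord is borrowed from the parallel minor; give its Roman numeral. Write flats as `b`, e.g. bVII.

B major has the diatonic set B, C#m, D#m, E, F#, G#m, A#dim. B, E and F# all belong to that set. But F#m (F#–A–C#) is foreign: the diatonic V on degree 5 is F#, whereas F#m comes from B minor. It is labeled v.

v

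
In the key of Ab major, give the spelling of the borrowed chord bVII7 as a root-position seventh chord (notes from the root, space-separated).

Scale degree 7 in Ab major is G. bVII7 uses the lowered form, Gb, taken from Ab minor. Building the dominant-seventh chord from the parallel minor on Gb: Gb–Bb–Db–Fb.

Gb Bb Db Fb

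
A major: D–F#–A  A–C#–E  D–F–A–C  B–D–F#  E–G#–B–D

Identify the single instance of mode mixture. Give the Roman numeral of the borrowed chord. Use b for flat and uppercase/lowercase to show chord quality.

iv7

The diatonic triads in A major are A, Bm, C#m, D, E, F#m, G#dim. Of the given chords, D–F#–A = D, A–C#–E = A, B–D–F# = Bm and E–G#–B–D = E7 are diatonic. D–F–A–C is not: scale degree 4 in A major carries D (IV). In A minor the chord on that degree is Dm7, so here it functions as iv7, borrowed from the parallel minor.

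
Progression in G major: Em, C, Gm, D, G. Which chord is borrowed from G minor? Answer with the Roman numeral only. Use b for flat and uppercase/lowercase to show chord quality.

i

The diatonic triads in G major are G, Am, Bm, C, D, Em, F#dim. Of the given chords, Em, C, D and G are diatonic. Gm (G–Bb–D) is not: scale degree 1 in G major carries G (I). In G minor the chord on that degree is Gm, so here it functions as i, borrowed from the parallel minor.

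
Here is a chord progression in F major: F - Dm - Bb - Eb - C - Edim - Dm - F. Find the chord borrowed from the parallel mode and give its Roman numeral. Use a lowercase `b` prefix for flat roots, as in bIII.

bVII

In F major the diatonic chords are F, Gm, Am, Bb, C, Dm, Edim. F, Dm, Bb, C and Edim are all diatonic. Eb (Eb–G–Bb) is not: scale degree 7 in F major carries Edim (vii°). In F minor the chord on that degree is Eb, so here it functions as bVII, borrowed from the parallel minor.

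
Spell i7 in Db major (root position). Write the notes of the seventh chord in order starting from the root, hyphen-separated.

The root, Db, is scale degree 1 — the same note in Db major and Db minor; only the chord quality changes. Building the minor-seventh chord from the parallel minor on Db: Db–Fb–Ab–Cb.

Db-Fb-Ab-Cb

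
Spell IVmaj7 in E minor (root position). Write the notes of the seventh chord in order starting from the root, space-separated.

A C# E G#

IVmaj7 is built on scale degree 4, which is A in both E minor and its parallel. Stacking thirds in E major on A gives A–C#–E–G#.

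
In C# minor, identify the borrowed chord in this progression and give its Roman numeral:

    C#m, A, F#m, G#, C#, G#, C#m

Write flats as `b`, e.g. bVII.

The diatonic triads in C# minor (with V from harmonic minor) are C#m, D#dim, E, F#m, G#, A, B. Of the given chords, C#m, A, F#m and G# are diatonic. But C# (C#–E#–G#) is foreign: the diatonic i on degree 1 is C#m, whereas C# comes from C# major. It is labeled I.

I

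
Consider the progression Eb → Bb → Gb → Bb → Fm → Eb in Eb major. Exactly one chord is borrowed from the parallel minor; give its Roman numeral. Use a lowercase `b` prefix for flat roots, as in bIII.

bIII

The diatonic triads in Eb major are Eb, Fm, Gm, Ab, Bb, Cm, Ddim. Of the given chords, Eb, Bb and Fm are diatonic. But Gb (Gb–Bb–Db) is foreign: the diatonic iii on degree 3 is Gm, whereas Gb comes from Eb minor. It is labeled bIII.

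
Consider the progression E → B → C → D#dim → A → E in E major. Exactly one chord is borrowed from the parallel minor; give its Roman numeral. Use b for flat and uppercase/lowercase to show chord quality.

E major has the diatonic set E, F#m, G#m, A, B, C#m, D#dim. E, B, D#dim and A all belong to that set. C (C–E–G) doesn't fit — on degree 6 E major would have C#m (vi). C is the degree-6 chord of E minor, so it is the borrowed bVI.

bVI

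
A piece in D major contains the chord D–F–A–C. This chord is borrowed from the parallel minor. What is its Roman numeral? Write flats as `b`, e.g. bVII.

The root D is the diatonic 1st degree of D major; the borrowing shows in the chord quality. Diatonically D major has D (I) on that degree; D–F–A–C is instead the minor-seventh chord native to D minor, so it takes the label i7.

i7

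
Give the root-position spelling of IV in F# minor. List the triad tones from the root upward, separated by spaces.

B D# F#

IV is built on scale degree 4, which is B in both F# minor and its parallel. Building the major chord from the parallel major on B: B–D#–F#.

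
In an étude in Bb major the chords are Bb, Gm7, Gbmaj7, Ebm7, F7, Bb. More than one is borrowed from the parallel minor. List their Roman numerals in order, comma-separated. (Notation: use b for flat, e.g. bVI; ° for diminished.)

In Bb major the diatonic chords are Bb, Cm, Dm, Eb, F, Gm, Adim. Bb, Gm7 and F7 all belong to that set. But Gbmaj7 (Gb–Bb–Db–F) is foreign: the diatonic vi on degree 6 is Gm, whereas Gbmaj7 comes from Bb minor. It is labeled bVImaj7. Ebm7 (Eb–Gb–Bb–Db) doesn't fit — on degree 4 Bb major would have Eb (IV). Ebm7 is the degree-4 chord of Bb minor, so it is the borrowed iv7.

bVImaj7, iv7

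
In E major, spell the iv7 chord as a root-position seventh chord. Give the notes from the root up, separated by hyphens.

A-C-E-G

iv7 is built on scale degree 4, which is A in both E major and its parallel. In E minor the chord on A is A–C–E–G.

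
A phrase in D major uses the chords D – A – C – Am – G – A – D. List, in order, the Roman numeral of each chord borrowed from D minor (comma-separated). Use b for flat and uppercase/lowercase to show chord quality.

The diatonic triads in D major are D, Em, F#m, G, A, Bm, C#dim. Of the given chords, D, A and G are diatonic. But C (C–E–G) is foreign: the diatonic vii° on degree 7 is C#dim, whereas C comes from D minor. It is labeled bVII. Am (A–C–E) doesn't fit — on degree 5 D major would have A (V). Am is the degree-5 chord of D minor, so it is the borrowed v.

bVII, v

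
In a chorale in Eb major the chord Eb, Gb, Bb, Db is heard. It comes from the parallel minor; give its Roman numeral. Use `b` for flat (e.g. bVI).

i7

Eb is scale degree 1 in Eb major. The diatonic chord on degree 1 would be Eb (I), but Eb–Gb–Bb–Db is the minor-seventh chord from Eb minor. As a borrowed chord it is labeled i7.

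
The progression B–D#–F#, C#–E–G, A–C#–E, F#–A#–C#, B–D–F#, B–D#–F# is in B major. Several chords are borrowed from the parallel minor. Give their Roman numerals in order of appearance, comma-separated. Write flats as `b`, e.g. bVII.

ii°, bVII, i

In B major the diatonic chords are B, C#m, D#m, E, F#, G#m, A#dim. Of the given chords, B–D#–F# = B and F#–A#–C# = F# are diatonic. C#–E–G doesn't fit — on degree 2 B major would have C#m (ii). C#dim is the degree-2 chord of B minor, so it is the borrowed ii°. But A–C#–E is foreign: the diatonic vii° on degree 7 is A#dim, whereas A comes from B minor. It is labeled bVII. But B–D–F# is foreign: the diatonic I on degree 1 is B, whereas Bm comes from B minor. It is labeled i.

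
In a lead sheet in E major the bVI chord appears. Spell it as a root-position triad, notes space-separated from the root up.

C E G

bVI is built on the lowered scale degree 6. In E major degree 6 is C#; lowered it becomes C. In E minor the chord on C is C–E–G.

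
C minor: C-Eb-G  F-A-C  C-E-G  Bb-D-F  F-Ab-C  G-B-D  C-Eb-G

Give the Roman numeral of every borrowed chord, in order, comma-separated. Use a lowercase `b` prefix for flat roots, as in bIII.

C minor has the diatonic set Cm, Ddim, Eb, Fm, G, Ab, Bb (with V from harmonic minor). Of the given chords, C–Eb–G = Cm, Bb–D–F = Bb, F–Ab–C = Fm and G–B–D = G are diatonic. But F–A–C is foreign: the diatonic iv on degree 4 is Fm, whereas F comes from C major. It is labeled IV. C–E–G is not: scale degree 1 in C minor carries Cm (i). In C major the chord on that degree is C, so here it functions as I, borrowed from the parallel major.

IV, I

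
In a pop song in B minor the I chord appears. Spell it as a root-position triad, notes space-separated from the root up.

B D# F#

The root, B, is scale degree 1 — the same note in B minor and B major; only the chord quality changes. Building the major chord from the parallel major on B: B–D#–F#.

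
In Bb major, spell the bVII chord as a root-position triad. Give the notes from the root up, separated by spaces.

Scale degree 7 in Bb major is A. bVII uses the lowered form, Ab, taken from Bb minor. In Bb minor the chord on Ab is Ab–C–Eb.

Ab C Eb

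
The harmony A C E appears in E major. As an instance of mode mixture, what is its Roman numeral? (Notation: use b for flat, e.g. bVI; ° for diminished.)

The root A is the diatonic 4th degree of E major; the borrowing shows in the chord quality. A–C–E is a minor chord — the form found in E minor, not the diatonic IV (A). Borrowed into E major it is written iv.

iv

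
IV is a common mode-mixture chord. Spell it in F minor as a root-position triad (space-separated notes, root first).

IV is built on scale degree 4, which is Bb in both F minor and its parallel. In F major the chord on Bb is Bb–D–F.

Bb D F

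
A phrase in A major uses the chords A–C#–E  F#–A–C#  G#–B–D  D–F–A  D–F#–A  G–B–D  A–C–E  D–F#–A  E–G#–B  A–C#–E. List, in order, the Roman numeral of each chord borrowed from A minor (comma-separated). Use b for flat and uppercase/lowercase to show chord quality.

iv, bVII, i

In A major the diatonic chords are A, Bm, C#m, D, E, F#m, G#dim. A–C#–E = A, F#–A–C# = F#m, G#–B–D = G#dim, D–F#–A = D and E–G#–B = E all belong to that set. D–F–A doesn't fit — on degree 4 A major would have D (IV). Dm is the degree-4 chord of A minor, so it is the borrowed iv. G–B–D doesn't fit — on degree 7 A major would have G#dim (vii°). G is the degree-7 chord of A minor, so it is the borrowed bVII. But A–C–E is foreign: the diatonic I on degree 1 is A, whereas Am comes from A minor. It is labeled i.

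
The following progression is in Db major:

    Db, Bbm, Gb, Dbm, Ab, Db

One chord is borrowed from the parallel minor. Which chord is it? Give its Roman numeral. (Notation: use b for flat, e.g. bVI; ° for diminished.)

i

In Db major the diatonic chords are Db, Ebm, Fm, Gb, Ab, Bbm, Cdim. Of the given chords, Db, Bbm, Gb and Ab are diatonic. But Dbm (Db–Fb–Ab) is foreign: the diatonic I on degree 1 is Db, whereas Dbm comes from Db minor. It is labeled i.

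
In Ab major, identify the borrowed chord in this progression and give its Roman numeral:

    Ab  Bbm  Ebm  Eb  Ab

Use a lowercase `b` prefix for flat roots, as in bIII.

In Ab major the diatonic chords are Ab, Bbm, Cm, Db, Eb, Fm, Gdim. Ab, Bbm and Eb all belong to that set. But Ebm (Eb–Gb–Bb) is foreign: the diatonic V on degree 5 is Eb, whereas Ebm comes from Ab minor. It is labeled v.

v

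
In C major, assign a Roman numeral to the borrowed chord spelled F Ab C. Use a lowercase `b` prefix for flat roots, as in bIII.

iv

The root F is the diatonic 4th degree of C major; the borrowing shows in the chord quality. The diatonic chord on degree 4 would be F (IV), but F–Ab–C is the minor chord from C minor. As a borrowed chord it is labeled iv.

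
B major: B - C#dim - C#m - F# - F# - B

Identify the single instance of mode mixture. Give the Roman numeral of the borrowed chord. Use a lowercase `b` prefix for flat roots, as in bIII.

The diatonic triads in B major are B, C#m, D#m, E, F#, G#m, A#dim. Of the given chords, B, C#m and F# are diatonic. C#dim (C#–E–G) doesn't fit — on degree 2 B major would have C#m (ii). C#dim is the degree-2 chord of B minor, so it is the borrowed ii°.

ii°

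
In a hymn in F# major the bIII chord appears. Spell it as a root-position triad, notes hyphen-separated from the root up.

A-C#-E

The root of bIII is the lowered 3rd degree: A# becomes A. Building the major chord from the parallel minor on A: A–C#–E.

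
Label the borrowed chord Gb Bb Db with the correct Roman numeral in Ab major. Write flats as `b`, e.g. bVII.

In Ab major scale degree 7 is G; Gb is its lowered form, from Ab minor. The diatonic chord on degree 7 would be Gdim (vii°), but Gb–Bb–Db is the major chord from Ab minor. As a borrowed chord it is labeled bVII.

bVII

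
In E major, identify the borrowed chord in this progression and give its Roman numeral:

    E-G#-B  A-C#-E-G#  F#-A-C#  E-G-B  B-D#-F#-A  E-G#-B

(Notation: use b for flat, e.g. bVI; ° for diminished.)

In E major the diatonic chords are E, F#m, G#m, A, B, C#m, D#dim. E–G#–B = E, A–C#–E–G# = Amaj7, F#–A–C# = F#m and B–D#–F#–A = B7 are all diatonic. But E–G–B is foreign: the diatonic I on degree 1 is E, whereas Em comes from E minor. It is labeled i.

i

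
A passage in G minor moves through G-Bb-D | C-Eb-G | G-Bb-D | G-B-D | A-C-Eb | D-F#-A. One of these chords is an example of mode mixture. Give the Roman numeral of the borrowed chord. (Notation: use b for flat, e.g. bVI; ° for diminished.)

The diatonic triads in G minor (with V from harmonic minor) are Gm, Adim, Bb, Cm, D, Eb, F. G–Bb–D = Gm, C–Eb–G = Cm, A–C–Eb = Adim and D–F#–A = D all belong to that set. G–B–D is not: scale degree 1 in G minor carries Gm (i). In G major the chord on that degree is G, so here it functions as I, borrowed from the parallel major.

I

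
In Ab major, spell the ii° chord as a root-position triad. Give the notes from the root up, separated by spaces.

Bb Db Fb

ii° is built on scale degree 2, which is Bb in both Ab major and its parallel. Stacking thirds in Ab minor on Bb gives Bb–Db–Fb.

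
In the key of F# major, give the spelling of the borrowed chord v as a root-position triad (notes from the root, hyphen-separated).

C#-E-G#

v is built on scale degree 5, which is C# in both F# major and its parallel. In F# minor the chord on C# is C#–E–G#.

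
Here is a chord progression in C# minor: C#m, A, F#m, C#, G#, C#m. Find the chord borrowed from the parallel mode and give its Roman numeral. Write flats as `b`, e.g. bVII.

The diatonic triads in C# minor (with V from harmonic minor) are C#m, D#dim, E, F#m, G#, A, B. C#m, A, F#m and G# are all diatonic. C# (C#–E#–G#) doesn't fit — on degree 1 C# minor would have C#m (i). C# is the degree-1 chord of C# major, so it is the borrowed I.

I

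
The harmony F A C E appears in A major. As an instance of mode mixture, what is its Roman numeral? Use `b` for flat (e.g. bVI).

F is the lowered form of scale degree 6 in A major (the diatonic degree 6 is F#). F–A–C–E is a major-seventh chord — the form found in A minor, not the diatonic vi (F#m). Borrowed into A major it is written bVImaj7.

bVImaj7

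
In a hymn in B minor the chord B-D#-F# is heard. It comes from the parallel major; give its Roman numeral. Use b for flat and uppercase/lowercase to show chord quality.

B is scale degree 1 in B minor. Diatonically B minor has Bm (i) on that degree; B–D#–F# is instead the major chord native to B major, so it takes the label I.

I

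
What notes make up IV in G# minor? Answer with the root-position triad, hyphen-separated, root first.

C#-E#-G#

IV is built on scale degree 4, which is C# in both G# minor and its parallel. Building the major chord from the parallel major on C#: C#–E#–G#.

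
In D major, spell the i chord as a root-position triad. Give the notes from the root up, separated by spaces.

The root, D, is scale degree 1 — the same note in D major and D minor; only the chord quality changes. In D minor the chord on D is D–F–A.

D F A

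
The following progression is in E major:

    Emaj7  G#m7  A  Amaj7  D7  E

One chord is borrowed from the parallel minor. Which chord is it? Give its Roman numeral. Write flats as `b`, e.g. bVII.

In E major the diatonic chords are E, F#m, G#m, A, B, C#m, D#dim. Emaj7, G#m7, A, Amaj7 and E all belong to that set. But D7 (D–F#–A–C) is foreign: the diatonic vii° on degree 7 is D#dim, whereas D7 comes from E minor. It is labeled bVII7.

bVII7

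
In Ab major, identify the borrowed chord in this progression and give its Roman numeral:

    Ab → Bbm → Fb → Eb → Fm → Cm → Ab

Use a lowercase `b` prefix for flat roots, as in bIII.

bVI

In Ab major the diatonic chords are Ab, Bbm, Cm, Db, Eb, Fm, Gdim. Ab, Bbm, Eb, Fm and Cm are all diatonic. But Fb (Fb–Ab–Cb) is foreign: the diatonic vi on degree 6 is Fm, whereas Fb comes from Ab minor. It is labeled bVI.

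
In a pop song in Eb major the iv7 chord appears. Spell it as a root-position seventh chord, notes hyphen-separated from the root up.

Ab-Cb-Eb-Gb

iv7 is built on scale degree 4, which is Ab in both Eb major and its parallel. Building the minor-seventh chord from the parallel minor on Ab: Ab–Cb–Eb–Gb.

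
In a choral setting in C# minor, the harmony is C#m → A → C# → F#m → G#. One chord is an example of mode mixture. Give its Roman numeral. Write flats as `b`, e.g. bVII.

I

In C# minor (with V from harmonic minor) the diatonic chords are C#m, D#dim, E, F#m, G#, A, B. C#m, A, F#m and G# all belong to that set. C# (C#–E#–G#) is not: scale degree 1 in C# minor carries C#m (i). In C# major the chord on that degree is C#, so here it functions as I, borrowed from the parallel major.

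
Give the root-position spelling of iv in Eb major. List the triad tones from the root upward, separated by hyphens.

Ab-Cb-Eb

iv is built on scale degree 4, which is Ab in both Eb major and its parallel. Stacking thirds in Eb minor on Ab gives Ab–Cb–Eb.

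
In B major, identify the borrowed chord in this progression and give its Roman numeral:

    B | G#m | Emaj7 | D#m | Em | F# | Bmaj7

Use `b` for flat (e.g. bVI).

iv

In B major the diatonic chords are B, C#m, D#m, E, F#, G#m, A#dim. B, G#m, Emaj7, D#m, F# and Bmaj7 are all diatonic. But Em (E–G–B) is foreign: the diatonic IV on degree 4 is E, whereas Em comes from B minor. It is labeled iv.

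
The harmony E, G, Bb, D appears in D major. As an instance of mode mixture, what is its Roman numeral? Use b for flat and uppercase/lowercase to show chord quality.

iiø7

The root E is the diatonic 2nd degree of D major; the borrowing shows in the chord quality. Diatonically D major has Em (ii) on that degree; E–G–Bb–D is instead the half-diminished-seventh chord native to D minor, so it takes the label iiø7.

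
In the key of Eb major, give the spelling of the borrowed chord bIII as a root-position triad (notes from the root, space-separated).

Gb Bb Db

bIII is built on the lowered scale degree 3. In Eb major degree 3 is G; lowered it becomes Gb. Stacking thirds in Eb minor on Gb gives Gb–Bb–Db.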